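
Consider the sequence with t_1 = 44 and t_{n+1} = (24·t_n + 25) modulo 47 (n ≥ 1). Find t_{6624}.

Computing terms: t_1 = 44, t_2 = 0, t_3 = 25, t_4 = 14, t_5 = 32, t_6 = 41, t_7 = 22, t_8 = 36, t_9 = 43, t_{10} = 23, t_{11} = 13, t_{12} = 8, t_{13} = 29, t_{14} = 16, t_{15} = 33, t_{16} = 18, t_{17} = 34, t_{18} = 42, t_{19} = 46, t_{20} = 1, t_{21} = 2, t_{22} = 26, t_{23} = 38, t_{24} = 44.
The sequence repeats with period 23.
So t_{6624} = t_{1 + ((6624-1) mod 23)} = t_{23} = 38.

38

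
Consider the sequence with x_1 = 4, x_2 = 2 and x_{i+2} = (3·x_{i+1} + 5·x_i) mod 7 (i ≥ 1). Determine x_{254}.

Computing terms: x_1 = 4,  x_2 = 2,  x_3 = 5,  x_4 = 4,  x_5 = 2.
The sequence repeats with period 3.
(254 - 1) mod 3 = 1, so x_{254} = x_2 = 2.

2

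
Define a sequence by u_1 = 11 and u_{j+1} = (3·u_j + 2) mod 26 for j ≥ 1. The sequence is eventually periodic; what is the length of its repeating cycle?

3

Computing terms: u_1 = 11,  u_2 = 9,  u_3 = 3,  u_4 = 11.
Since u_4 = u_1 = 11, the sequence is periodic with period 3.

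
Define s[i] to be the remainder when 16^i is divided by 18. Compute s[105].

10

s[0] = 1, s[1] = 16, s[2] = 4, s[3] = 10, s[4] = 16.
Since s[4] = s[1] = 16, the sequence is eventually periodic: after a pre-period of length 1 it cycles with period 3.
For i ≥ 1, s[i] depends only on (i - 1) mod 3. (105 - 1) mod 3 = 2, so s[105] = s[3] = 10.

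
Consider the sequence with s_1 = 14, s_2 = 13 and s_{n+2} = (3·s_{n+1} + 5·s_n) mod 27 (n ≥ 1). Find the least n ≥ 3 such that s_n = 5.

We have s_1 = 14, s_2 = 13, s_3 = 1, s_4 = 14, s_5 = 20, s_6 = 22, s_7 = 4, s_8 = 14, s_9 = 8, s_{10} = 13, s_{11} = 25, s_{12} = 5, s_{13} = 5, s_{14} = 13, s_{15} = 10, s_{16} = 14, s_{17} = 11, s_{18} = 22, s_{19} = 13, s_{20} = 14, s_{21} = 26, s_{22} = 13, s_{23} = 7, s_{24} = 5, s_{25} = 23, s_{26} = 13, s_{27} = 19, s_{28} = 14, s_{29} = 2, s_{30} = 22, s_{31} = 22, s_{32} = 14, s_{33} = 17, s_{34} = 13, s_{35} = 16, s_{36} = 5, s_{37} = 14, s_{38} = 13.
Since (s_{37}, s_{38}) = (s_1, s_2) = (14, 13) (two consecutive terms determine the rest), the sequence is periodic with period 36.
The value 5 first appears (with n ≥ 3) at s_{12}.

12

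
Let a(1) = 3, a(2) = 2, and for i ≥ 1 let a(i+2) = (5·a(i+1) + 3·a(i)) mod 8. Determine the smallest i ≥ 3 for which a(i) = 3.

Computing terms: a(1) = 3,  a(2) = 2,  a(3) = 3,  a(4) = 5,  a(5) = 2,  a(6) = 1,  a(7) = 3,  a(8) = 2.
The sequence repeats with period 6.
The value 3 first appears (with i ≥ 3) at a(3).

3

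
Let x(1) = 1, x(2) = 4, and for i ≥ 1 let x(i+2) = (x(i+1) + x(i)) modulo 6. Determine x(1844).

x(1) = 1, x(2) = 4, x(3) = 5, x(4) = 3, x(5) = 2, x(6) = 5, x(7) = 1, x(8) = 0, x(9) = 1, x(10) = 1, x(11) = 2, x(12) = 3, x(13) = 5, x(14) = 2, x(15) = 1, x(16) = 3, x(17) = 4, x(18) = 1, x(19) = 5, x(20) = 0, x(21) = 5, x(22) = 5, x(23) = 4, x(24) = 3, x(25) = 1, x(26) = 4.
The sequence repeats with period 24.
So x(1844) = x(1 + ((1844-1) mod 24)) = x(20) = 0.

0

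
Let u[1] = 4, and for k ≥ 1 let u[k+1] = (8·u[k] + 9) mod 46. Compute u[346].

Listing terms: u[1] = 4,  u[2] = 41,  u[3] = 15,  u[4] = 37,  u[5] = 29,  u[6] = 11,  u[7] = 5,  u[8] = 3,  u[9] = 33,  u[10] = 43,  u[11] = 31,  u[12] = 27,  u[13] = 41.
Since u[13] = u[2] = 41, the sequence is eventually periodic: after a pre-period of length 1 it cycles with period 11.
For k ≥ 2, u[k] depends only on (k - 2) mod 11. (346 - 2) mod 11 = 3, so u[346] = u[5] = 29.

29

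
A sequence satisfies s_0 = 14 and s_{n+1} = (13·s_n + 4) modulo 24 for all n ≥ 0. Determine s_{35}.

10

s_0 = 14,  s_1 = 18,  s_2 = 22,  s_3 = 2,  s_4 = 6,  s_5 = 10,  s_6 = 14.
The sequence repeats with period 6.
(35 - 0) mod 6 = 5, so s_{35} = s_5 = 10.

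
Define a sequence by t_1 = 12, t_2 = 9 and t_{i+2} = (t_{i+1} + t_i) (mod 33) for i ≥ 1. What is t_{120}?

Listing terms: t_1 = 12; t_2 = 9; t_3 = 21; t_4 = 30; t_5 = 18; t_6 = 15; t_7 = 0; t_8 = 15; t_9 = 15; t_{10} = 30; t_{11} = 12; t_{12} = 9.
The sequence repeats with period 10.
So t_{120} = t_{1 + ((120-1) mod 10)} = t_{10} = 30.

30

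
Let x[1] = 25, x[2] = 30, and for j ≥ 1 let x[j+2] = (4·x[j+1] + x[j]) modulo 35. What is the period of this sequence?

16

Listing terms: x[1] = 25, x[2] = 30, x[3] = 5, x[4] = 15, x[5] = 30, x[6] = 30, x[7] = 10, x[8] = 0, x[9] = 10, x[10] = 5, x[11] = 30, x[12] = 20, x[13] = 5, x[14] = 5, x[15] = 25, x[16] = 0, x[17] = 25, x[18] = 30.
The sequence repeats with period 16.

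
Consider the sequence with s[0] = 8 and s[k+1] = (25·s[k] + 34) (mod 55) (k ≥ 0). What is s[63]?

Computing terms: s[0] = 8, s[1] = 14, s[2] = 54, s[3] = 9, s[4] = 39, s[5] = 19, s[6] = 14.
Since s[6] = s[1] = 14, the sequence is eventually periodic: after a pre-period of length 1 it cycles with period 5.
For k ≥ 1, s[k] depends only on (k - 1) mod 5. (63 - 1) mod 5 = 2, so s[63] = s[3] = 9.

9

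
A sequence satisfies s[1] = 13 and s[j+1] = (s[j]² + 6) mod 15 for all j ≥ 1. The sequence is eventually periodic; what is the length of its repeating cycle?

3

Listing terms: s[1] = 13,  s[2] = 10,  s[3] = 1,  s[4] = 7,  s[5] = 10.
Since s[5] = s[2] = 10, the sequence is eventually periodic: after a pre-period of length 1 it cycles with period 3.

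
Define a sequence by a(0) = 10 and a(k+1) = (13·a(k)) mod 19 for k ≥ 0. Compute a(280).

a(0) = 10, a(1) = 16, a(2) = 18, a(3) = 6, a(4) = 2, a(5) = 7, a(6) = 15, a(7) = 5, a(8) = 8, a(9) = 9, a(10) = 3, a(11) = 1, a(12) = 13, a(13) = 17, a(14) = 12, a(15) = 4, a(16) = 14, a(17) = 11, a(18) = 10.
Since a(18) = a(0) = 10, the sequence is periodic with period 18.
(280 - 0) mod 18 = 10, so a(280) = a(10) = 3.

3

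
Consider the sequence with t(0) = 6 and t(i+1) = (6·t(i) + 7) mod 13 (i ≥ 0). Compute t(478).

Listing terms: t(0) = 6,  t(1) = 4,  t(2) = 5,  t(3) = 11,  t(4) = 8,  t(5) = 3,  t(6) = 12,  t(7) = 1,  t(8) = 0,  t(9) = 7,  t(10) = 10,  t(11) = 2,  t(12) = 6.
The sequence repeats with period 12.
(478 - 0) mod 12 = 10, so t(478) = t(10) = 10.

10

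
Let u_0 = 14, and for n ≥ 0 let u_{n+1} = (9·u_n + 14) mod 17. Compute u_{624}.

14

Listing terms: u_0 = 14, u_1 = 4, u_2 = 16, u_3 = 5, u_4 = 8, u_5 = 1, u_6 = 6, u_7 = 0, u_8 = 14.
Since u_8 = u_0 = 14, the sequence is periodic with period 8.
(624 - 0) mod 8 = 0, so u_{624} = u_0 = 14.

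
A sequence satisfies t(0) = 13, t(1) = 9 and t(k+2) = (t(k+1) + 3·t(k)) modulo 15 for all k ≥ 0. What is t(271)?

3

t(0) = 13,  t(1) = 9,  t(2) = 3,  t(3) = 0,  t(4) = 9,  t(5) = 9,  t(6) = 6,  t(7) = 3,  t(8) = 6,  t(9) = 0,  t(10) = 3,  t(11) = 3,  t(12) = 12,  t(13) = 6,  t(14) = 12,  t(15) = 0,  t(16) = 6,  t(17) = 6,  t(18) = 9,  t(19) = 12,  t(20) = 9,  t(21) = 0,  t(22) = 12,  t(23) = 12,  t(24) = 3,  t(25) = 9,  t(26) = 3.
Since (t(25), t(26)) = (t(1), t(2)) = (9, 3) (two consecutive terms determine the rest), the sequence is eventually periodic: after a pre-period of length 1 it cycles with period 24.
For k ≥ 1, t(k) depends only on (k - 1) mod 24. (271 - 1) mod 24 = 6, so t(271) = t(7) = 3.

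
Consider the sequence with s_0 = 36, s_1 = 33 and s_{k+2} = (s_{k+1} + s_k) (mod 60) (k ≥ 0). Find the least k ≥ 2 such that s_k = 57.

We have s_0 = 36, s_1 = 33, s_2 = 9, s_3 = 42, s_4 = 51, s_5 = 33, s_6 = 24, s_7 = 57, s_8 = 21, s_9 = 18, s_{10} = 39, s_{11} = 57, s_{12} = 36, s_{13} = 33.
Since (s_{12}, s_{13}) = (s_0, s_1) = (36, 33) (two consecutive terms determine the rest), the sequence is periodic with period 12.
The value 57 first appears (with k ≥ 2) at s_7.

7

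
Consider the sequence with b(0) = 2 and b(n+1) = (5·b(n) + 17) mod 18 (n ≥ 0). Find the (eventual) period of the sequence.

6

Computing terms: b(0) = 2, b(1) = 9, b(2) = 8, b(3) = 3, b(4) = 14, b(5) = 15, b(6) = 2.
The sequence repeats with period 6.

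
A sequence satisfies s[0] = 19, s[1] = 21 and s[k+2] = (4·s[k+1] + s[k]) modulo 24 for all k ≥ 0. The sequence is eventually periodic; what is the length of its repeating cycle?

Computing terms: s[0] = 19; s[1] = 21; s[2] = 7; s[3] = 1; s[4] = 11; s[5] = 21; s[6] = 23; s[7] = 17; s[8] = 19; s[9] = 21.
The sequence repeats with period 8.

8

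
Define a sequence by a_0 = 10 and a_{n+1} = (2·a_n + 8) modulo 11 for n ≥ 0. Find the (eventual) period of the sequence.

Listing terms: a_0 = 10,  a_1 = 6,  a_2 = 9,  a_3 = 4,  a_4 = 5,  a_5 = 7,  a_6 = 0,  a_7 = 8,  a_8 = 2,  a_9 = 1,  a_{10} = 10.
Since a_{10} = a_0 = 10, the sequence is periodic with period 10.

10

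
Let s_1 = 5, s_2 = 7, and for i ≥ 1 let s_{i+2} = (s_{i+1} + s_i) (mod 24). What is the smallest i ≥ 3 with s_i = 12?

Listing terms: s_1 = 5, s_2 = 7, s_3 = 12, s_4 = 19, s_5 = 7, s_6 = 2, s_7 = 9, s_8 = 11, s_9 = 20, s_{10} = 7, s_{11} = 3, s_{12} = 10, s_{13} = 13, s_{14} = 23, s_{15} = 12, s_{16} = 11, s_{17} = 23, s_{18} = 10, s_{19} = 9, s_{20} = 19, s_{21} = 4, s_{22} = 23, s_{23} = 3, s_{24} = 2, s_{25} = 5, s_{26} = 7.
Since (s_{25}, s_{26}) = (s_1, s_2) = (5, 7) (two consecutive terms determine the rest), the sequence is periodic with period 24.
The value 12 first appears (with i ≥ 3) at s_3.

3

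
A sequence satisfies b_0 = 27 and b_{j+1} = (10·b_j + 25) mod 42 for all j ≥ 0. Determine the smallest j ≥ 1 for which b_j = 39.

3

b_0 = 27; b_1 = 1; b_2 = 35; b_3 = 39; b_4 = 37; b_5 = 17; b_6 = 27.
Since b_6 = b_0 = 27, the sequence is periodic with period 6.
The value 39 first appears (with j ≥ 1) at b_3.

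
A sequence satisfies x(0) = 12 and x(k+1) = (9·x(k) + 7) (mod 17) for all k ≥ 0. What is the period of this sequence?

8

x(0) = 12, x(1) = 13, x(2) = 5, x(3) = 1, x(4) = 16, x(5) = 15, x(6) = 6, x(7) = 10, x(8) = 12.
Since x(8) = x(0) = 12, the sequence is periodic with period 8.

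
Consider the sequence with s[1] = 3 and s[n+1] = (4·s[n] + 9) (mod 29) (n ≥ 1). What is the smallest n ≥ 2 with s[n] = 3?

We have s[1] = 3,  s[2] = 21,  s[3] = 6,  s[4] = 4,  s[5] = 25,  s[6] = 22,  s[7] = 10,  s[8] = 20,  s[9] = 2,  s[10] = 17,  s[11] = 19,  s[12] = 27,  s[13] = 1,  s[14] = 13,  s[15] = 3.
The sequence repeats with period 14.
The value 3 next appears (with n ≥ 2) at s[15].

15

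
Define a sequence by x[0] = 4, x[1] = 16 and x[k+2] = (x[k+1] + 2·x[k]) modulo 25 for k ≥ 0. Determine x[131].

We have x[0] = 4; x[1] = 16; x[2] = 24; x[3] = 6; x[4] = 4; x[5] = 16.
The sequence repeats with period 4.
(131 - 0) mod 4 = 3, so x[131] = x[3] = 6.

6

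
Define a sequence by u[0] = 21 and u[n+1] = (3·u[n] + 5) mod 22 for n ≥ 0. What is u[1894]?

9

We have u[0] = 21; u[1] = 2; u[2] = 11; u[3] = 16; u[4] = 9; u[5] = 10; u[6] = 13; u[7] = 0; u[8] = 5; u[9] = 20; u[10] = 21.
Since u[10] = u[0] = 21, the sequence is periodic with period 10.
(1894 - 0) mod 10 = 4, so u[1894] = u[4] = 9.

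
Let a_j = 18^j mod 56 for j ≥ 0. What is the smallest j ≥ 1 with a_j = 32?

4

Computing terms: a_0 = 1,  a_1 = 18,  a_2 = 44,  a_3 = 8,  a_4 = 32,  a_5 = 16,  a_6 = 8.
Since a_6 = a_3 = 8, the sequence is eventually periodic: after a pre-period of length 3 it cycles with period 3.
The value 32 first appears (with j ≥ 1) at a_4.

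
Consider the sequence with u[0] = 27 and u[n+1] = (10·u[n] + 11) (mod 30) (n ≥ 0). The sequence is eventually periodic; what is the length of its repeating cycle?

3

Listing terms: u[0] = 27,  u[1] = 11,  u[2] = 1,  u[3] = 21,  u[4] = 11.
Since u[4] = u[1] = 11, the sequence is eventually periodic: after a pre-period of length 1 it cycles with period 3.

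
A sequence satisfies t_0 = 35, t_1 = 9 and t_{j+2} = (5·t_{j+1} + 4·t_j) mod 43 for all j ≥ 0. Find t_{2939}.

Listing terms: t_0 = 35; t_1 = 9; t_2 = 13; t_3 = 15; t_4 = 41; t_5 = 7; t_6 = 27; t_7 = 34; t_8 = 20; t_9 = 21; t_{10} = 13; t_{11} = 20; t_{12} = 23; t_{13} = 23; t_{14} = 35; t_{15} = 9.
Since (t_{14}, t_{15}) = (t_0, t_1) = (35, 9) (two consecutive terms determine the rest), the sequence is periodic with period 14.
So t_{2939} = t_{0 + ((2939-0) mod 14)} = t_{13} = 23.

23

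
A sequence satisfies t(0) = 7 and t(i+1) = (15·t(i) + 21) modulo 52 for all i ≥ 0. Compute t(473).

t(0) = 7, t(1) = 22, t(2) = 39, t(3) = 34, t(4) = 11, t(5) = 30, t(6) = 3, t(7) = 14, t(8) = 23, t(9) = 2, t(10) = 51, t(11) = 6, t(12) = 7.
Since t(12) = t(0) = 7, the sequence is periodic with period 12.
(473 - 0) mod 12 = 5, so t(473) = t(5) = 30.

30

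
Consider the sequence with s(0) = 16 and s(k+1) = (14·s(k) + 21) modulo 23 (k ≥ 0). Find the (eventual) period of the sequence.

22

s(0) = 16,  s(1) = 15,  s(2) = 1,  s(3) = 12,  s(4) = 5,  s(5) = 22,  s(6) = 7,  s(7) = 4,  s(8) = 8,  s(9) = 18,  s(10) = 20,  s(11) = 2,  s(12) = 3,  s(13) = 17,  s(14) = 6,  s(15) = 13,  s(16) = 19,  s(17) = 11,  s(18) = 14,  s(19) = 10,  s(20) = 0,  s(21) = 21,  s(22) = 16.
Since s(22) = s(0) = 16, the sequence is periodic with period 22.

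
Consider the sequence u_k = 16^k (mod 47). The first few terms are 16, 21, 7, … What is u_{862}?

u_1 = 16; u_2 = 21; u_3 = 7; u_4 = 18; u_5 = 6; u_6 = 2; u_7 = 32; u_8 = 42; u_9 = 14; u_{10} = 36; u_{11} = 12; u_{12} = 4; u_{13} = 17; u_{14} = 37; u_{15} = 28; u_{16} = 25; u_{17} = 24; u_{18} = 8; u_{19} = 34; u_{20} = 27; u_{21} = 9; u_{22} = 3; u_{23} = 1; u_{24} = 16.
The sequence repeats with period 23.
(862 - 1) mod 23 = 10, so u_{862} = u_{11} = 12.

12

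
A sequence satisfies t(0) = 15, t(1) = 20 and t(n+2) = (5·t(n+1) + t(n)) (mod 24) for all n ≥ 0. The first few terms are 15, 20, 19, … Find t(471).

11

Listing terms: t(0) = 15, t(1) = 20, t(2) = 19, t(3) = 19, t(4) = 18, t(5) = 13, t(6) = 11, t(7) = 20, t(8) = 15, t(9) = 23, t(10) = 10, t(11) = 1, t(12) = 15, t(13) = 4, t(14) = 11, t(15) = 11, t(16) = 18, t(17) = 5, t(18) = 19, t(19) = 4, t(20) = 15, t(21) = 7, t(22) = 2, t(23) = 17, t(24) = 15, t(25) = 20.
Since (t(24), t(25)) = (t(0), t(1)) = (15, 20) (two consecutive terms determine the rest), the sequence is periodic with period 24.
So t(471) = t(0 + ((471-0) mod 24)) = t(15) = 11.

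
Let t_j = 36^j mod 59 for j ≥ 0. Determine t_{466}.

57

Listing terms: t_0 = 1, t_1 = 36, t_2 = 57, t_3 = 46, t_4 = 4, t_5 = 26, t_6 = 51, t_7 = 7, t_8 = 16, t_9 = 45, t_{10} = 27, t_{11} = 28, t_{12} = 5, t_{13} = 3, t_{14} = 49, t_{15} = 53, t_{16} = 20, t_{17} = 12, t_{18} = 19, t_{19} = 35, t_{20} = 21, t_{21} = 48, t_{22} = 17, t_{23} = 22, t_{24} = 25, t_{25} = 15, t_{26} = 9, t_{27} = 29, t_{28} = 41, t_{29} = 1.
The sequence repeats with period 29.
So t_{466} = t_{0 + ((466-0) mod 29)} = t_2 = 57.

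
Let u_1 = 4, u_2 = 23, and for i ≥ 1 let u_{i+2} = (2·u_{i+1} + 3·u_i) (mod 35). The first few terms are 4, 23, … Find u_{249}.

9

We have u_1 = 4; u_2 = 23; u_3 = 23; u_4 = 10; u_5 = 19; u_6 = 33; u_7 = 18; u_8 = 30; u_9 = 9; u_{10} = 3; u_{11} = 33; u_{12} = 5; u_{13} = 4; u_{14} = 23.
Since (u_{13}, u_{14}) = (u_1, u_2) = (4, 23) (two consecutive terms determine the rest), the sequence is periodic with period 12.
(249 - 1) mod 12 = 8, so u_{249} = u_9 = 9.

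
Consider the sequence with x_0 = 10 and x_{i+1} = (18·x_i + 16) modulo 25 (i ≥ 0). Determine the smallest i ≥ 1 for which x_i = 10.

4

Listing terms: x_0 = 10, x_1 = 21, x_2 = 19, x_3 = 8, x_4 = 10.
The sequence repeats with period 4.
The value 10 next appears (with i ≥ 1) at x_4.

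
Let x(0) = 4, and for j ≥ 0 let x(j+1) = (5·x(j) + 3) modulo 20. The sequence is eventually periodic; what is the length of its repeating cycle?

4

x(0) = 4, x(1) = 3, x(2) = 18, x(3) = 13, x(4) = 8, x(5) = 3.
Since x(5) = x(1) = 3, the sequence is eventually periodic: after a pre-period of length 1 it cycles with period 4.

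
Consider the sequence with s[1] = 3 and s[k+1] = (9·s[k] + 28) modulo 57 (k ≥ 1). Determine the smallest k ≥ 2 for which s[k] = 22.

Computing terms: s[1] = 3; s[2] = 55; s[3] = 10; s[4] = 4; s[5] = 7; s[6] = 34; s[7] = 49; s[8] = 13; s[9] = 31; s[10] = 22; s[11] = 55.
Since s[11] = s[2] = 55, the sequence is eventually periodic: after a pre-period of length 1 it cycles with period 9.
The value 22 first appears (with k ≥ 2) at s[10].

10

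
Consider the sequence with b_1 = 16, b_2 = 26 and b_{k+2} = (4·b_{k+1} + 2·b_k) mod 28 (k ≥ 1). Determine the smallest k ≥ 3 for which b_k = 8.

4

We have b_1 = 16, b_2 = 26, b_3 = 24, b_4 = 8, b_5 = 24, b_6 = 0, b_7 = 20, b_8 = 24, b_9 = 24, b_{10} = 4, b_{11} = 8, b_{12} = 12, b_{13} = 8, b_{14} = 0, b_{15} = 16, b_{16} = 8, b_{17} = 8, b_{18} = 20, b_{19} = 12, b_{20} = 4, b_{21} = 12, b_{22} = 0, b_{23} = 24, b_{24} = 12, b_{25} = 12, b_{26} = 16, b_{27} = 4, b_{28} = 20, b_{29} = 4, b_{30} = 0, b_{31} = 8, b_{32} = 4, b_{33} = 4, b_{34} = 24, b_{35} = 20, b_{36} = 16, b_{37} = 20, b_{38} = 0, b_{39} = 12, b_{40} = 20, b_{41} = 20, b_{42} = 8, b_{43} = 16, b_{44} = 24, b_{45} = 16, b_{46} = 0, b_{47} = 4, b_{48} = 16, b_{49} = 16, b_{50} = 12, b_{51} = 24, b_{52} = 8.
Since (b_{51}, b_{52}) = (b_3, b_4) = (24, 8) (two consecutive terms determine the rest), the sequence is eventually periodic: after a pre-period of length 2 it cycles with period 48.
The value 8 first appears (with k ≥ 3) at b_4.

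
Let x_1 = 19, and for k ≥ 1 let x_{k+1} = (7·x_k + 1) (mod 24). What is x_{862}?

x_1 = 19,  x_2 = 14,  x_3 = 3,  x_4 = 22,  x_5 = 11,  x_6 = 6,  x_7 = 19.
The sequence repeats with period 6.
So x_{862} = x_{1 + ((862-1) mod 6)} = x_4 = 22.

22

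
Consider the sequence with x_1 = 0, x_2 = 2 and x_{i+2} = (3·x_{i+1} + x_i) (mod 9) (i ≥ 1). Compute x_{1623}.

6

Listing terms: x_1 = 0, x_2 = 2, x_3 = 6, x_4 = 2, x_5 = 3, x_6 = 2, x_7 = 0, x_8 = 2.
The sequence repeats with period 6.
So x_{1623} = x_{1 + ((1623-1) mod 6)} = x_3 = 6.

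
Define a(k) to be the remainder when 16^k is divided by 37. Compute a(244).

Listing terms: a(0) = 1; a(1) = 16; a(2) = 34; a(3) = 26; a(4) = 9; a(5) = 33; a(6) = 10; a(7) = 12; a(8) = 7; a(9) = 1.
Since a(9) = a(0) = 1, the sequence is periodic with period 9.
(244 - 0) mod 9 = 1, so a(244) = a(1) = 16.

16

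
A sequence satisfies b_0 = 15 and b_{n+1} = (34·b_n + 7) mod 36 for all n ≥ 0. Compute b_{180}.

33

Listing terms: b_0 = 15; b_1 = 13; b_2 = 17; b_3 = 9; b_4 = 25; b_5 = 29; b_6 = 21; b_7 = 1; b_8 = 5; b_9 = 33; b_{10} = 13.
Since b_{10} = b_1 = 13, the sequence is eventually periodic: after a pre-period of length 1 it cycles with period 9.
For n ≥ 1, b_n depends only on (n - 1) mod 9. (180 - 1) mod 9 = 8, so b_{180} = b_9 = 33.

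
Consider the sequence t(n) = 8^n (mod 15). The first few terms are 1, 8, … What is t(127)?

2

t(0) = 1; t(1) = 8; t(2) = 4; t(3) = 2; t(4) = 1.
Since t(4) = t(0) = 1, the sequence is periodic with period 4.
(127 - 0) mod 4 = 3, so t(127) = t(3) = 2.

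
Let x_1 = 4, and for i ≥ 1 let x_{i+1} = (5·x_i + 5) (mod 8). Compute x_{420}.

7

We have x_1 = 4; x_2 = 1; x_3 = 2; x_4 = 7; x_5 = 0; x_6 = 5; x_7 = 6; x_8 = 3; x_9 = 4.
The sequence repeats with period 8.
(420 - 1) mod 8 = 3, so x_{420} = x_4 = 7.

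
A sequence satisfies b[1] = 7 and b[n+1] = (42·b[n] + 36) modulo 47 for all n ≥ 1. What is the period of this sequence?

23

Listing terms: b[1] = 7; b[2] = 1; b[3] = 31; b[4] = 22; b[5] = 20; b[6] = 30; b[7] = 27; b[8] = 42; b[9] = 14; b[10] = 13; b[11] = 18; b[12] = 40; b[13] = 24; b[14] = 10; b[15] = 33; b[16] = 12; b[17] = 23; b[18] = 15; b[19] = 8; b[20] = 43; b[21] = 9; b[22] = 38; b[23] = 34; b[24] = 7.
Since b[24] = b[1] = 7, the sequence is periodic with period 23.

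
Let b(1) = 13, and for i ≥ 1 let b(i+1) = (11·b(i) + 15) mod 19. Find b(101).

Listing terms: b(1) = 13; b(2) = 6; b(3) = 5; b(4) = 13.
Since b(4) = b(1) = 13, the sequence is periodic with period 3.
So b(101) = b(1 + ((101-1) mod 3)) = b(2) = 6.

6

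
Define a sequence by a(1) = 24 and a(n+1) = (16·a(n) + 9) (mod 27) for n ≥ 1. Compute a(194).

15

Computing terms: a(1) = 24, a(2) = 15, a(3) = 6, a(4) = 24.
Since a(4) = a(1) = 24, the sequence is periodic with period 3.
So a(194) = a(1 + ((194-1) mod 3)) = a(2) = 15.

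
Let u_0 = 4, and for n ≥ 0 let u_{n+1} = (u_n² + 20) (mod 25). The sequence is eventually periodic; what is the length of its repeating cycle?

u_0 = 4, u_1 = 11, u_2 = 16, u_3 = 1, u_4 = 21, u_5 = 11.
Since u_5 = u_1 = 11, the sequence is eventually periodic: after a pre-period of length 1 it cycles with period 4.

4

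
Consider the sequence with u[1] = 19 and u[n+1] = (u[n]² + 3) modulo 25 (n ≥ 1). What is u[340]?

4

We have u[1] = 19,  u[2] = 14,  u[3] = 24,  u[4] = 4,  u[5] = 19.
The sequence repeats with period 4.
So u[340] = u[1 + ((340-1) mod 4)] = u[4] = 4.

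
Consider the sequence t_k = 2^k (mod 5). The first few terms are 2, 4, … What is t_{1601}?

Computing terms: t_1 = 2,  t_2 = 4,  t_3 = 3,  t_4 = 1,  t_5 = 2.
The sequence repeats with period 4.
So t_{1601} = t_{1 + ((1601-1) mod 4)} = t_1 = 2.

2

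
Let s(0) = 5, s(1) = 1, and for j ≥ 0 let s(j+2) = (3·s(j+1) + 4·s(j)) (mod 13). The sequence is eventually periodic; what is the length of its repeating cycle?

Computing terms: s(0) = 5, s(1) = 1, s(2) = 10, s(3) = 8, s(4) = 12, s(5) = 3, s(6) = 5, s(7) = 1.
The sequence repeats with period 6.

6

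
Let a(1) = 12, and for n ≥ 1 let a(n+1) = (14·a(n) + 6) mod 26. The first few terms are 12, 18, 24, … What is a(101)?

14

a(1) = 12,  a(2) = 18,  a(3) = 24,  a(4) = 4,  a(5) = 10,  a(6) = 16,  a(7) = 22,  a(8) = 2,  a(9) = 8,  a(10) = 14,  a(11) = 20,  a(12) = 0,  a(13) = 6,  a(14) = 12.
The sequence repeats with period 13.
(101 - 1) mod 13 = 9, so a(101) = a(10) = 14.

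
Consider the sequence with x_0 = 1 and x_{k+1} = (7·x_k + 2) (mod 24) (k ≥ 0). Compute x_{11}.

17

x_0 = 1,  x_1 = 9,  x_2 = 17,  x_3 = 1.
Since x_3 = x_0 = 1, the sequence is periodic with period 3.
(11 - 0) mod 3 = 2, so x_{11} = x_2 = 17.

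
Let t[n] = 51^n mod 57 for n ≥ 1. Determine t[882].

t[1] = 51, t[2] = 36, t[3] = 12, t[4] = 42, t[5] = 33, t[6] = 30, t[7] = 48, t[8] = 54, t[9] = 18, t[10] = 6, t[11] = 21, t[12] = 45, t[13] = 15, t[14] = 24, t[15] = 27, t[16] = 9, t[17] = 3, t[18] = 39, t[19] = 51.
The sequence repeats with period 18.
So t[882] = t[1 + ((882-1) mod 18)] = t[18] = 39.

39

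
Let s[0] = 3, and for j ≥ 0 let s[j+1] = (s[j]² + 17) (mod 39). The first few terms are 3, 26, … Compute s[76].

27

Computing terms: s[0] = 3,  s[1] = 26,  s[2] = 30,  s[3] = 20,  s[4] = 27,  s[5] = 5,  s[6] = 3.
The sequence repeats with period 6.
So s[76] = s[0 + ((76-0) mod 6)] = s[4] = 27.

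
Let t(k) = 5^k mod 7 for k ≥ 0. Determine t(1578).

Listing terms: t(0) = 1,  t(1) = 5,  t(2) = 4,  t(3) = 6,  t(4) = 2,  t(5) = 3,  t(6) = 1.
Since t(6) = t(0) = 1, the sequence is periodic with period 6.
(1578 - 0) mod 6 = 0, so t(1578) = t(0) = 1.

1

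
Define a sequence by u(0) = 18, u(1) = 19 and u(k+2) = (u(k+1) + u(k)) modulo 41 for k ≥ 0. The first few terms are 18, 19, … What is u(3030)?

24

We have u(0) = 18; u(1) = 19; u(2) = 37; u(3) = 15; u(4) = 11; u(5) = 26; u(6) = 37; u(7) = 22; u(8) = 18; u(9) = 40; u(10) = 17; u(11) = 16; u(12) = 33; u(13) = 8; u(14) = 0; u(15) = 8; u(16) = 8; u(17) = 16; u(18) = 24; u(19) = 40; u(20) = 23; u(21) = 22; u(22) = 4; u(23) = 26; u(24) = 30; u(25) = 15; u(26) = 4; u(27) = 19; u(28) = 23; u(29) = 1; u(30) = 24; u(31) = 25; u(32) = 8; u(33) = 33; u(34) = 0; u(35) = 33; u(36) = 33; u(37) = 25; u(38) = 17; u(39) = 1; u(40) = 18; u(41) = 19.
The sequence repeats with period 40.
(3030 - 0) mod 40 = 30, so u(3030) = u(30) = 24.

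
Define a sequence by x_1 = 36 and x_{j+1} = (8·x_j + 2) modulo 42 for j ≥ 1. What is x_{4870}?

2

We have x_1 = 36; x_2 = 38; x_3 = 12; x_4 = 14; x_5 = 30; x_6 = 32; x_7 = 6; x_8 = 8; x_9 = 24; x_{10} = 26; x_{11} = 0; x_{12} = 2; x_{13} = 18; x_{14} = 20; x_{15} = 36.
The sequence repeats with period 14.
So x_{4870} = x_{1 + ((4870-1) mod 14)} = x_{12} = 2.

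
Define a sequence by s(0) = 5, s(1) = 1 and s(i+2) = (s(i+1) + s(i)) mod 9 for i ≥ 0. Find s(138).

We have s(0) = 5; s(1) = 1; s(2) = 6; s(3) = 7; s(4) = 4; s(5) = 2; s(6) = 6; s(7) = 8; s(8) = 5; s(9) = 4; s(10) = 0; s(11) = 4; s(12) = 4; s(13) = 8; s(14) = 3; s(15) = 2; s(16) = 5; s(17) = 7; s(18) = 3; s(19) = 1; s(20) = 4; s(21) = 5; s(22) = 0; s(23) = 5; s(24) = 5; s(25) = 1.
The sequence repeats with period 24.
So s(138) = s(0 + ((138-0) mod 24)) = s(18) = 3.

3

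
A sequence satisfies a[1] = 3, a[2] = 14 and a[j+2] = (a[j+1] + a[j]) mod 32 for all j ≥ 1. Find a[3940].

Listing terms: a[1] = 3; a[2] = 14; a[3] = 17; a[4] = 31; a[5] = 16; a[6] = 15; a[7] = 31; a[8] = 14; a[9] = 13; a[10] = 27; a[11] = 8; a[12] = 3; a[13] = 11; a[14] = 14; a[15] = 25; a[16] = 7; a[17] = 0; a[18] = 7; a[19] = 7; a[20] = 14; a[21] = 21; a[22] = 3; a[23] = 24; a[24] = 27; a[25] = 19; a[26] = 14; a[27] = 1; a[28] = 15; a[29] = 16; a[30] = 31; a[31] = 15; a[32] = 14; a[33] = 29; a[34] = 11; a[35] = 8; a[36] = 19; a[37] = 27; a[38] = 14; a[39] = 9; a[40] = 23; a[41] = 0; a[42] = 23; a[43] = 23; a[44] = 14; a[45] = 5; a[46] = 19; a[47] = 24; a[48] = 11; a[49] = 3; a[50] = 14.
The sequence repeats with period 48.
(3940 - 1) mod 48 = 3, so a[3940] = a[4] = 31.

31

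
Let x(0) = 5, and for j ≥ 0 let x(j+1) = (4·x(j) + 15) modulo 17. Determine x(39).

x(0) = 5,  x(1) = 1,  x(2) = 2,  x(3) = 6,  x(4) = 5.
Since x(4) = x(0) = 5, the sequence is periodic with period 4.
(39 - 0) mod 4 = 3, so x(39) = x(3) = 6.

6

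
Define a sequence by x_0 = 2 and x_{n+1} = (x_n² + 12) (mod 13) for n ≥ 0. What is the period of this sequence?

Computing terms: x_0 = 2, x_1 = 3, x_2 = 8, x_3 = 11, x_4 = 3.
Since x_4 = x_1 = 3, the sequence is eventually periodic: after a pre-period of length 1 it cycles with period 3.

3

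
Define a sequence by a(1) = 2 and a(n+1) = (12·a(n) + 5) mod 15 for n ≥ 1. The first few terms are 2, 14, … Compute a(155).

a(1) = 2, a(2) = 14, a(3) = 8, a(4) = 11, a(5) = 2.
Since a(5) = a(1) = 2, the sequence is periodic with period 4.
(155 - 1) mod 4 = 2, so a(155) = a(3) = 8.

8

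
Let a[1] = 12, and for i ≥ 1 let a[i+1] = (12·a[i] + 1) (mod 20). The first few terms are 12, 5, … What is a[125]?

Computing terms: a[1] = 12,  a[2] = 5,  a[3] = 1,  a[4] = 13,  a[5] = 17,  a[6] = 5.
Since a[6] = a[2] = 5, the sequence is eventually periodic: after a pre-period of length 1 it cycles with period 4.
For i ≥ 2, a[i] depends only on (i - 2) mod 4. (125 - 2) mod 4 = 3, so a[125] = a[5] = 17.

17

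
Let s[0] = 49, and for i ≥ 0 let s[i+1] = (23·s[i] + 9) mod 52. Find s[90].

s[0] = 49, s[1] = 44, s[2] = 33, s[3] = 40, s[4] = 45, s[5] = 4, s[6] = 49.
Since s[6] = s[0] = 49, the sequence is periodic with period 6.
(90 - 0) mod 6 = 0, so s[90] = s[0] = 49.

49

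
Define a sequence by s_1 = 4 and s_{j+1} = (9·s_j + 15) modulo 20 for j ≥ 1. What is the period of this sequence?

We have s_1 = 4,  s_2 = 11,  s_3 = 14,  s_4 = 1,  s_5 = 4.
Since s_5 = s_1 = 4, the sequence is periodic with period 4.

4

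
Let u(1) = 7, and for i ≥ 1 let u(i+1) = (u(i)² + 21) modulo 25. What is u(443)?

15

Listing terms: u(1) = 7, u(2) = 20, u(3) = 21, u(4) = 12, u(5) = 15, u(6) = 21.
Since u(6) = u(3) = 21, the sequence is eventually periodic: after a pre-period of length 2 it cycles with period 3.
For i ≥ 3, u(i) depends only on (i - 3) mod 3. (443 - 3) mod 3 = 2, so u(443) = u(5) = 15.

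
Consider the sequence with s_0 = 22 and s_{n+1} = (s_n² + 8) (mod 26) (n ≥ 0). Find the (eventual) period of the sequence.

3

We have s_0 = 22, s_1 = 24, s_2 = 12, s_3 = 22.
The sequence repeats with period 3.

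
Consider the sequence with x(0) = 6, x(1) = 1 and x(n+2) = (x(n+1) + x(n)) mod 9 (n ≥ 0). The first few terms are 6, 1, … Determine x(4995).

Listing terms: x(0) = 6, x(1) = 1, x(2) = 7, x(3) = 8, x(4) = 6, x(5) = 5, x(6) = 2, x(7) = 7, x(8) = 0, x(9) = 7, x(10) = 7, x(11) = 5, x(12) = 3, x(13) = 8, x(14) = 2, x(15) = 1, x(16) = 3, x(17) = 4, x(18) = 7, x(19) = 2, x(20) = 0, x(21) = 2, x(22) = 2, x(23) = 4, x(24) = 6, x(25) = 1.
Since (x(24), x(25)) = (x(0), x(1)) = (6, 1) (two consecutive terms determine the rest), the sequence is periodic with period 24.
So x(4995) = x(0 + ((4995-0) mod 24)) = x(3) = 8.

8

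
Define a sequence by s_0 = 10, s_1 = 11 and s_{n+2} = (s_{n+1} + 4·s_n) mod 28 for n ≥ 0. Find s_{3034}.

27

Computing terms: s_0 = 10,  s_1 = 11,  s_2 = 23,  s_3 = 11,  s_4 = 19,  s_5 = 7,  s_6 = 27,  s_7 = 27,  s_8 = 23,  s_9 = 19,  s_{10} = 27,  s_{11} = 19,  s_{12} = 15,  s_{13} = 7,  s_{14} = 11,  s_{15} = 11,  s_{16} = 27,  s_{17} = 15,  s_{18} = 11,  s_{19} = 15,  s_{20} = 3,  s_{21} = 7,  s_{22} = 19,  s_{23} = 19,  s_{24} = 11,  s_{25} = 3,  s_{26} = 19,  s_{27} = 3,  s_{28} = 23,  s_{29} = 7,  s_{30} = 15,  s_{31} = 15,  s_{32} = 19,  s_{33} = 23,  s_{34} = 15,  s_{35} = 23,  s_{36} = 27,  s_{37} = 7,  s_{38} = 3,  s_{39} = 3,  s_{40} = 15,  s_{41} = 27,  s_{42} = 3,  s_{43} = 27,  s_{44} = 11,  s_{45} = 7,  s_{46} = 23,  s_{47} = 23,  s_{48} = 3,  s_{49} = 11,  s_{50} = 23.
Since (s_{49}, s_{50}) = (s_1, s_2) = (11, 23) (two consecutive terms determine the rest), the sequence is eventually periodic: after a pre-period of length 1 it cycles with period 48.
For n ≥ 1, s_n depends only on (n - 1) mod 48. (3034 - 1) mod 48 = 9, so s_{3034} = s_{10} = 27.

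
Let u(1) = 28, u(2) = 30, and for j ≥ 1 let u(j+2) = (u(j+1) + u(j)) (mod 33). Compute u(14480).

2

Listing terms: u(1) = 28, u(2) = 30, u(3) = 25, u(4) = 22, u(5) = 14, u(6) = 3, u(7) = 17, u(8) = 20, u(9) = 4, u(10) = 24, u(11) = 28, u(12) = 19, u(13) = 14, u(14) = 0, u(15) = 14, u(16) = 14, u(17) = 28, u(18) = 9, u(19) = 4, u(20) = 13, u(21) = 17, u(22) = 30, u(23) = 14, u(24) = 11, u(25) = 25, u(26) = 3, u(27) = 28, u(28) = 31, u(29) = 26, u(30) = 24, u(31) = 17, u(32) = 8, u(33) = 25, u(34) = 0, u(35) = 25, u(36) = 25, u(37) = 17, u(38) = 9, u(39) = 26, u(40) = 2, u(41) = 28, u(42) = 30.
The sequence repeats with period 40.
(14480 - 1) mod 40 = 39, so u(14480) = u(40) = 2.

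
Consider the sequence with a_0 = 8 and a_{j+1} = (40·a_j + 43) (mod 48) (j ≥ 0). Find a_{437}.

19

a_0 = 8,  a_1 = 27,  a_2 = 19,  a_3 = 35,  a_4 = 3,  a_5 = 19.
Since a_5 = a_2 = 19, the sequence is eventually periodic: after a pre-period of length 2 it cycles with period 3.
For j ≥ 2, a_j depends only on (j - 2) mod 3. (437 - 2) mod 3 = 0, so a_{437} = a_2 = 19.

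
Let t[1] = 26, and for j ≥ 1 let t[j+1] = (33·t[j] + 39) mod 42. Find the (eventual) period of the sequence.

6

t[1] = 26; t[2] = 15; t[3] = 30; t[4] = 21; t[5] = 18; t[6] = 3; t[7] = 12; t[8] = 15.
Since t[8] = t[2] = 15, the sequence is eventually periodic: after a pre-period of length 1 it cycles with period 6.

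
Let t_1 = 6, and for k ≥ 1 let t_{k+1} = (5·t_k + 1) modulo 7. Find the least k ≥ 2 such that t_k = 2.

3

We have t_1 = 6; t_2 = 3; t_3 = 2; t_4 = 4; t_5 = 0; t_6 = 1; t_7 = 6.
Since t_7 = t_1 = 6, the sequence is periodic with period 6.
The value 2 first appears (with k ≥ 2) at t_3.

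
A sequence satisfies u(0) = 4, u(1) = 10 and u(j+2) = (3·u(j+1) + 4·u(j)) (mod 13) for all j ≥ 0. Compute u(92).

7

We have u(0) = 4; u(1) = 10; u(2) = 7; u(3) = 9; u(4) = 3; u(5) = 6; u(6) = 4; u(7) = 10.
Since (u(6), u(7)) = (u(0), u(1)) = (4, 10) (two consecutive terms determine the rest), the sequence is periodic with period 6.
(92 - 0) mod 6 = 2, so u(92) = u(2) = 7.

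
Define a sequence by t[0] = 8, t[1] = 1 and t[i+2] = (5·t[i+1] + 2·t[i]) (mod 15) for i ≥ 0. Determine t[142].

t[0] = 8,  t[1] = 1,  t[2] = 6,  t[3] = 2,  t[4] = 7,  t[5] = 9,  t[6] = 14,  t[7] = 13,  t[8] = 3,  t[9] = 11,  t[10] = 1,  t[11] = 12,  t[12] = 2,  t[13] = 4,  t[14] = 9,  t[15] = 8,  t[16] = 13,  t[17] = 6,  t[18] = 11,  t[19] = 7,  t[20] = 12,  t[21] = 14,  t[22] = 4,  t[23] = 3,  t[24] = 8,  t[25] = 1.
Since (t[24], t[25]) = (t[0], t[1]) = (8, 1) (two consecutive terms determine the rest), the sequence is periodic with period 24.
So t[142] = t[0 + ((142-0) mod 24)] = t[22] = 4.

4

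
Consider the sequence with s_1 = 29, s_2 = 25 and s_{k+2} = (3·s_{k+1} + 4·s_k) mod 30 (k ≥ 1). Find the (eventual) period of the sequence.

10

We have s_1 = 29,  s_2 = 25,  s_3 = 11,  s_4 = 13,  s_5 = 23,  s_6 = 1,  s_7 = 5,  s_8 = 19,  s_9 = 17,  s_{10} = 7,  s_{11} = 29,  s_{12} = 25.
The sequence repeats with period 10.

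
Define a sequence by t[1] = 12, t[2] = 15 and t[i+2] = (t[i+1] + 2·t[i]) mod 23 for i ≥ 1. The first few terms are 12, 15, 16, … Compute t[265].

Computing terms: t[1] = 12,  t[2] = 15,  t[3] = 16,  t[4] = 0,  t[5] = 9,  t[6] = 9,  t[7] = 4,  t[8] = 22,  t[9] = 7,  t[10] = 5,  t[11] = 19,  t[12] = 6,  t[13] = 21,  t[14] = 10,  t[15] = 6,  t[16] = 3,  t[17] = 15,  t[18] = 21,  t[19] = 5,  t[20] = 1,  t[21] = 11,  t[22] = 13,  t[23] = 12,  t[24] = 15.
Since (t[23], t[24]) = (t[1], t[2]) = (12, 15) (two consecutive terms determine the rest), the sequence is periodic with period 22.
(265 - 1) mod 22 = 0, so t[265] = t[1] = 12.

12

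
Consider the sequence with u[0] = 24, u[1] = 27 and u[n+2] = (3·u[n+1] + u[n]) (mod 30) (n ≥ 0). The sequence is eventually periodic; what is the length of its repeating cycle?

12

We have u[0] = 24, u[1] = 27, u[2] = 15, u[3] = 12, u[4] = 21, u[5] = 15, u[6] = 6, u[7] = 3, u[8] = 15, u[9] = 18, u[10] = 9, u[11] = 15, u[12] = 24, u[13] = 27.
Since (u[12], u[13]) = (u[0], u[1]) = (24, 27) (two consecutive terms determine the rest), the sequence is periodic with period 12.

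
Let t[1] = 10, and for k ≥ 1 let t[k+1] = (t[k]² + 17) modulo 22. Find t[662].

7

Listing terms: t[1] = 10; t[2] = 7; t[3] = 0; t[4] = 17; t[5] = 20; t[6] = 21; t[7] = 18; t[8] = 11; t[9] = 6; t[10] = 9; t[11] = 10.
Since t[11] = t[1] = 10, the sequence is periodic with period 10.
So t[662] = t[1 + ((662-1) mod 10)] = t[2] = 7.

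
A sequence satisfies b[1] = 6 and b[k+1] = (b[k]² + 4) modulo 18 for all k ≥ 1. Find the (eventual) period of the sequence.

3

Computing terms: b[1] = 6, b[2] = 4, b[3] = 2, b[4] = 8, b[5] = 14, b[6] = 2.
Since b[6] = b[3] = 2, the sequence is eventually periodic: after a pre-period of length 2 it cycles with period 3.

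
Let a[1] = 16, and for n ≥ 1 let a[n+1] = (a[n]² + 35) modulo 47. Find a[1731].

a[1] = 16,  a[2] = 9,  a[3] = 22,  a[4] = 2,  a[5] = 39,  a[6] = 5,  a[7] = 13,  a[8] = 16.
Since a[8] = a[1] = 16, the sequence is periodic with period 7.
(1731 - 1) mod 7 = 1, so a[1731] = a[2] = 9.

9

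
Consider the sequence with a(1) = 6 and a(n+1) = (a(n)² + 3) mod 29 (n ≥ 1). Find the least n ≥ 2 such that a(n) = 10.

Computing terms: a(1) = 6, a(2) = 10, a(3) = 16, a(4) = 27, a(5) = 7, a(6) = 23, a(7) = 10.
Since a(7) = a(2) = 10, the sequence is eventually periodic: after a pre-period of length 1 it cycles with period 5.
The value 10 first appears (with n ≥ 2) at a(2).

2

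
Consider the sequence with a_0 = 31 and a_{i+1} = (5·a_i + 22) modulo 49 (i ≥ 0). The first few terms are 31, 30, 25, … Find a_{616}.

a_0 = 31, a_1 = 30, a_2 = 25, a_3 = 0, a_4 = 22, a_5 = 34, a_6 = 45, a_7 = 2, a_8 = 32, a_9 = 35, a_{10} = 1, a_{11} = 27, a_{12} = 10, a_{13} = 23, a_{14} = 39, a_{15} = 21, a_{16} = 29, a_{17} = 20, a_{18} = 24, a_{19} = 44, a_{20} = 46, a_{21} = 7, a_{22} = 8, a_{23} = 13, a_{24} = 38, a_{25} = 16, a_{26} = 4, a_{27} = 42, a_{28} = 36, a_{29} = 6, a_{30} = 3, a_{31} = 37, a_{32} = 11, a_{33} = 28, a_{34} = 15, a_{35} = 48, a_{36} = 17, a_{37} = 9, a_{38} = 18, a_{39} = 14, a_{40} = 43, a_{41} = 41, a_{42} = 31.
The sequence repeats with period 42.
(616 - 0) mod 42 = 28, so a_{616} = a_{28} = 36.

36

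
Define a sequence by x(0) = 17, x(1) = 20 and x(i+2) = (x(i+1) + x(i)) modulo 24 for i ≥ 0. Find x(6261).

Computing terms: x(0) = 17; x(1) = 20; x(2) = 13; x(3) = 9; x(4) = 22; x(5) = 7; x(6) = 5; x(7) = 12; x(8) = 17; x(9) = 5; x(10) = 22; x(11) = 3; x(12) = 1; x(13) = 4; x(14) = 5; x(15) = 9; x(16) = 14; x(17) = 23; x(18) = 13; x(19) = 12; x(20) = 1; x(21) = 13; x(22) = 14; x(23) = 3; x(24) = 17; x(25) = 20.
The sequence repeats with period 24.
(6261 - 0) mod 24 = 21, so x(6261) = x(21) = 13.

13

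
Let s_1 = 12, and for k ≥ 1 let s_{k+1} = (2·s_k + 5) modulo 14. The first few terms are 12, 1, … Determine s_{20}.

1

We have s_1 = 12; s_2 = 1; s_3 = 7; s_4 = 5; s_5 = 1.
Since s_5 = s_2 = 1, the sequence is eventually periodic: after a pre-period of length 1 it cycles with period 3.
For k ≥ 2, s_k depends only on (k - 2) mod 3. (20 - 2) mod 3 = 0, so s_{20} = s_2 = 1.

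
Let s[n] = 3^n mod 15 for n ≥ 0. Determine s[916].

6

Computing terms: s[0] = 1, s[1] = 3, s[2] = 9, s[3] = 12, s[4] = 6, s[5] = 3.
Since s[5] = s[1] = 3, the sequence is eventually periodic: after a pre-period of length 1 it cycles with period 4.
For n ≥ 1, s[n] depends only on (n - 1) mod 4. (916 - 1) mod 4 = 3, so s[916] = s[4] = 6.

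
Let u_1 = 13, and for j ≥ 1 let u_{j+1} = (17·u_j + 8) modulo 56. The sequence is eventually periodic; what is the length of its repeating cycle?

u_1 = 13,  u_2 = 5,  u_3 = 37,  u_4 = 21,  u_5 = 29,  u_6 = 53,  u_7 = 13.
Since u_7 = u_1 = 13, the sequence is periodic with period 6.

6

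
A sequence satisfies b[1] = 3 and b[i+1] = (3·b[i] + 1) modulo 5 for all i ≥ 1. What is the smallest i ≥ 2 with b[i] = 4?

b[1] = 3; b[2] = 0; b[3] = 1; b[4] = 4; b[5] = 3.
Since b[5] = b[1] = 3, the sequence is periodic with period 4.
The value 4 first appears (with i ≥ 2) at b[4].

4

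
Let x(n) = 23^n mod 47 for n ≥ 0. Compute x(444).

Computing terms: x(0) = 1, x(1) = 23, x(2) = 12, x(3) = 41, x(4) = 3, x(5) = 22, x(6) = 36, x(7) = 29, x(8) = 9, x(9) = 19, x(10) = 14, x(11) = 40, x(12) = 27, x(13) = 10, x(14) = 42, x(15) = 26, x(16) = 34, x(17) = 30, x(18) = 32, x(19) = 31, x(20) = 8, x(21) = 43, x(22) = 2, x(23) = 46, x(24) = 24, x(25) = 35, x(26) = 6, x(27) = 44, x(28) = 25, x(29) = 11, x(30) = 18, x(31) = 38, x(32) = 28, x(33) = 33, x(34) = 7, x(35) = 20, x(36) = 37, x(37) = 5, x(38) = 21, x(39) = 13, x(40) = 17, x(41) = 15, x(42) = 16, x(43) = 39, x(44) = 4, x(45) = 45, x(46) = 1.
The sequence repeats with period 46.
So x(444) = x(0 + ((444-0) mod 46)) = x(30) = 18.

18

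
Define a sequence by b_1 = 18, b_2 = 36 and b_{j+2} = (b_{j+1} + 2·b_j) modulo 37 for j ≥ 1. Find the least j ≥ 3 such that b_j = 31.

29

Listing terms: b_1 = 18; b_2 = 36; b_3 = 35; b_4 = 33; b_5 = 29; b_6 = 21; b_7 = 5; b_8 = 10; b_9 = 20; b_{10} = 3; b_{11} = 6; b_{12} = 12; b_{13} = 24; b_{14} = 11; b_{15} = 22; b_{16} = 7; b_{17} = 14; b_{18} = 28; b_{19} = 19; b_{20} = 1; b_{21} = 2; b_{22} = 4; b_{23} = 8; b_{24} = 16; b_{25} = 32; b_{26} = 27; b_{27} = 17; b_{28} = 34; b_{29} = 31; b_{30} = 25; b_{31} = 13; b_{32} = 26; b_{33} = 15; b_{34} = 30; b_{35} = 23; b_{36} = 9; b_{37} = 18; b_{38} = 36.
Since (b_{37}, b_{38}) = (b_1, b_2) = (18, 36) (two consecutive terms determine the rest), the sequence is periodic with period 36.
The value 31 first appears (with j ≥ 3) at b_{29}.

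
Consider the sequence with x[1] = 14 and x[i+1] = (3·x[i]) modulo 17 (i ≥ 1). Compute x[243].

7

We have x[1] = 14, x[2] = 8, x[3] = 7, x[4] = 4, x[5] = 12, x[6] = 2, x[7] = 6, x[8] = 1, x[9] = 3, x[10] = 9, x[11] = 10, x[12] = 13, x[13] = 5, x[14] = 15, x[15] = 11, x[16] = 16, x[17] = 14.
The sequence repeats with period 16.
So x[243] = x[1 + ((243-1) mod 16)] = x[3] = 7.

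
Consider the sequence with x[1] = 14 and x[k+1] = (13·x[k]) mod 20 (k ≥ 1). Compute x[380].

Computing terms: x[1] = 14,  x[2] = 2,  x[3] = 6,  x[4] = 18,  x[5] = 14.
The sequence repeats with period 4.
So x[380] = x[1 + ((380-1) mod 4)] = x[4] = 18.

18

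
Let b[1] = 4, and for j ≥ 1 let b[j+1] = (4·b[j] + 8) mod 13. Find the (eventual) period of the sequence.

6

b[1] = 4,  b[2] = 11,  b[3] = 0,  b[4] = 8,  b[5] = 1,  b[6] = 12,  b[7] = 4.
The sequence repeats with period 6.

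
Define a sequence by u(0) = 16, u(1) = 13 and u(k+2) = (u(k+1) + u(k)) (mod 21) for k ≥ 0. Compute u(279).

Listing terms: u(0) = 16; u(1) = 13; u(2) = 8; u(3) = 0; u(4) = 8; u(5) = 8; u(6) = 16; u(7) = 3; u(8) = 19; u(9) = 1; u(10) = 20; u(11) = 0; u(12) = 20; u(13) = 20; u(14) = 19; u(15) = 18; u(16) = 16; u(17) = 13.
Since (u(16), u(17)) = (u(0), u(1)) = (16, 13) (two consecutive terms determine the rest), the sequence is periodic with period 16.
(279 - 0) mod 16 = 7, so u(279) = u(7) = 3.

3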